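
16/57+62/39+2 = 956/247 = 3.87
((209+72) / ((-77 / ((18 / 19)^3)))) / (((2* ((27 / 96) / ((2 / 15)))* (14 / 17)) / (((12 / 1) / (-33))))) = 0.32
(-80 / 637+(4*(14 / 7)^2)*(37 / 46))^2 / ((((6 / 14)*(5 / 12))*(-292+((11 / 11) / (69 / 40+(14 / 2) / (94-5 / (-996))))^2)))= -1583330552127069823301184 / 507804948163962755519395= -3.12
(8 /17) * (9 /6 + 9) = 84 /17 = 4.94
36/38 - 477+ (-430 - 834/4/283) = -9751613/10754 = -906.79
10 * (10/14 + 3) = 260/7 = 37.14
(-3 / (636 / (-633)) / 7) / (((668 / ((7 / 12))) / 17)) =3587 / 566464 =0.01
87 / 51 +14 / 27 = 1021 / 459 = 2.22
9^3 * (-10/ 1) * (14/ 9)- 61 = -11401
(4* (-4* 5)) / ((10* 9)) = -8 / 9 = -0.89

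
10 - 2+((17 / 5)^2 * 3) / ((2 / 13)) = 11671 / 50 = 233.42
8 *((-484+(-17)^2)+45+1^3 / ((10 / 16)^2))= -1179.52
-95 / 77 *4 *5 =-24.68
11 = 11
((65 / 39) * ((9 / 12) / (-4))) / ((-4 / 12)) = 15 / 16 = 0.94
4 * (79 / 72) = 4.39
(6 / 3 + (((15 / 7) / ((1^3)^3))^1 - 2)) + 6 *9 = 393 / 7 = 56.14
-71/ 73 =-0.97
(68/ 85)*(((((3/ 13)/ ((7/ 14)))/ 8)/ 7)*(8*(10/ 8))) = 6/ 91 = 0.07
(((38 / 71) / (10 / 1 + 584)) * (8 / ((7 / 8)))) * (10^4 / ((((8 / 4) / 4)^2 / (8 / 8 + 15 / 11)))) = 1264640000 / 1623699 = 778.86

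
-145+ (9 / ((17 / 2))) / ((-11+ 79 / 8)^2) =-22057 / 153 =-144.16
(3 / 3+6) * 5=35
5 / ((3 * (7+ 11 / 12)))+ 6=118 / 19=6.21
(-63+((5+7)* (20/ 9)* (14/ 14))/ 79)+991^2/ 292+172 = 240319793/ 69204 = 3472.63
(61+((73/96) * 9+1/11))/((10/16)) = 23913/220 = 108.70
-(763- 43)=-720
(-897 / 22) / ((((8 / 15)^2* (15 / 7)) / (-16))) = 94185 / 88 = 1070.28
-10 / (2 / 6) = -30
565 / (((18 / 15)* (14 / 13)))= 36725 / 84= 437.20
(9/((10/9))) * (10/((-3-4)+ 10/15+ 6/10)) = -1215/86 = -14.13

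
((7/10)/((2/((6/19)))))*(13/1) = 273/190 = 1.44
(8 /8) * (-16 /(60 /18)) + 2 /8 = -91 /20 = -4.55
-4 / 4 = -1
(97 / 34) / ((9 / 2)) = 97 / 153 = 0.63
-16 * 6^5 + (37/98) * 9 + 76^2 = -11626387/98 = -118636.60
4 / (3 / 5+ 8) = 20 / 43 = 0.47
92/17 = 5.41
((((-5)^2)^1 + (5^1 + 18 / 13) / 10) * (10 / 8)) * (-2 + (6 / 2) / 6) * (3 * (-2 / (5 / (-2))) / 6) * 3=-29997 / 520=-57.69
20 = 20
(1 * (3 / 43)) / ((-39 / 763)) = -1.36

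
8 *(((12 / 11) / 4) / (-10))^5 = -243 / 2013137500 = -0.00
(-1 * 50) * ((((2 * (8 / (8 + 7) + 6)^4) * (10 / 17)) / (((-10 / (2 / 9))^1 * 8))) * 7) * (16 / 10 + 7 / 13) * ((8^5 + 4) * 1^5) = 980389913578432 / 6712875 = 146046204.28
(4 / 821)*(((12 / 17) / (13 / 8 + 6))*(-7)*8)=-21504 / 851377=-0.03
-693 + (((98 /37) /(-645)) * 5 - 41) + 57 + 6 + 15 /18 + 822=1449205 /9546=151.81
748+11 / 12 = 8987 / 12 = 748.92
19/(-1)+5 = -14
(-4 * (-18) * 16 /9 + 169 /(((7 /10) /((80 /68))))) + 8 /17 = 49088 /119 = 412.50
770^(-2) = 1 /592900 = 0.00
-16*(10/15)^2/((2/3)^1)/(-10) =16/15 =1.07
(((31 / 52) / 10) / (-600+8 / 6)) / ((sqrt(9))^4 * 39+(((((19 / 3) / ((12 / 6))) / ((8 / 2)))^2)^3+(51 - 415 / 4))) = -555393024 / 17325986510388985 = -0.00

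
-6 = -6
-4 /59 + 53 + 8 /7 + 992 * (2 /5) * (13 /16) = 376.48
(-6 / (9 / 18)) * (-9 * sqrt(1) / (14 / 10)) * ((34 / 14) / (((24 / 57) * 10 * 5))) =8721 / 980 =8.90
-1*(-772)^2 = -595984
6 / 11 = 0.55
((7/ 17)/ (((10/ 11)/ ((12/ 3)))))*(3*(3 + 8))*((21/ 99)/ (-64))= -539/ 2720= -0.20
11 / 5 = 2.20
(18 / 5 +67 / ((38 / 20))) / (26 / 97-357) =-358124 / 3287285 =-0.11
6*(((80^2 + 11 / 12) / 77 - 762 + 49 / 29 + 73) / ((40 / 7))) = -16189649 / 25520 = -634.39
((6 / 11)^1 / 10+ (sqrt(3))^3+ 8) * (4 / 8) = 6.63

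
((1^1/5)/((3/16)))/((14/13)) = 104/105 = 0.99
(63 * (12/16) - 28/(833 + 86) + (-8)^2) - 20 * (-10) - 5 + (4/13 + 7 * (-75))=-218.47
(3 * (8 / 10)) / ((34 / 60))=72 / 17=4.24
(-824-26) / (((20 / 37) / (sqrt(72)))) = -9435*sqrt(2) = -13343.10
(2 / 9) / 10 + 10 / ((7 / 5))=2257 / 315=7.17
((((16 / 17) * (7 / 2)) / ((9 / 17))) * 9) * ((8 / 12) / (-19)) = -112 / 57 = -1.96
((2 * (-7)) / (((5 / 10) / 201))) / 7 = -804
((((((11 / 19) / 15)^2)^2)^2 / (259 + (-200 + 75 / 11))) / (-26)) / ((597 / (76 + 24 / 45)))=-676730987317 / 1834325456140656993058593750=-0.00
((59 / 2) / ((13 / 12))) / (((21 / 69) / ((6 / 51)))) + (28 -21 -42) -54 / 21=-5977 / 221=-27.05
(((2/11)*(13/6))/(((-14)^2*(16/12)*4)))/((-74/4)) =-13/638176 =-0.00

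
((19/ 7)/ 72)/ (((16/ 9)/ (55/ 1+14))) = 1311/ 896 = 1.46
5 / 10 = 1 / 2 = 0.50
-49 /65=-0.75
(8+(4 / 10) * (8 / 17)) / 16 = 87 / 170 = 0.51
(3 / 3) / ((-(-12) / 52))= 13 / 3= 4.33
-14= -14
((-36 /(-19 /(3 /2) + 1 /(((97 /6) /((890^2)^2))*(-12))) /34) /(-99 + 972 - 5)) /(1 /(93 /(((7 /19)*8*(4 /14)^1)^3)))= 53891163 /917462225908809728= 0.00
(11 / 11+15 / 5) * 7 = 28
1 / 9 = 0.11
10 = 10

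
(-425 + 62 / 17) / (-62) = 7163 / 1054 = 6.80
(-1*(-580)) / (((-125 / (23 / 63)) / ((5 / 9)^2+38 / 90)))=-1.24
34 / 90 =17 / 45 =0.38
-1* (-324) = 324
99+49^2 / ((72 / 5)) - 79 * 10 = -37747 / 72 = -524.26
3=3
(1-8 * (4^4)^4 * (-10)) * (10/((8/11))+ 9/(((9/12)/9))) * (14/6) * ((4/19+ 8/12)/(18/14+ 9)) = 68327203056497525/8208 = 8324464310002.14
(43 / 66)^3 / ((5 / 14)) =556549 / 718740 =0.77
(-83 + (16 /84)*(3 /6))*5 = -414.52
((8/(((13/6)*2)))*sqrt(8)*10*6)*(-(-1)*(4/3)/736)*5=600*sqrt(2)/299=2.84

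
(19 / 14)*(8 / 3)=3.62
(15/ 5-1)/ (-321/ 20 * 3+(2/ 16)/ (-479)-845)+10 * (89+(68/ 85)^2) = 76699194238/ 85563795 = 896.40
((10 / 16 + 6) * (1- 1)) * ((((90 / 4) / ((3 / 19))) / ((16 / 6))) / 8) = 0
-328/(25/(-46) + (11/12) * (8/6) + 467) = -135792/193619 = -0.70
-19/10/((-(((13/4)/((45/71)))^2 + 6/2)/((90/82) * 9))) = 24931800/38914289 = 0.64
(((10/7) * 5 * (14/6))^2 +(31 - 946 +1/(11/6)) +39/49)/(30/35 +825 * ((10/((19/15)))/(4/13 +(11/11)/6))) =-1084257287/23413600287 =-0.05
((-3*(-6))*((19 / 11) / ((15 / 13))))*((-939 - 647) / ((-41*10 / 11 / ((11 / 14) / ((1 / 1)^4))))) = 6463743 / 7175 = 900.87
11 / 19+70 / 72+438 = 300653 / 684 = 439.55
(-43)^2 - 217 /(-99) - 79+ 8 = 176239 /99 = 1780.19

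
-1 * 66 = -66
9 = 9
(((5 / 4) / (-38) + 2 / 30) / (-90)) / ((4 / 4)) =-77 / 205200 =-0.00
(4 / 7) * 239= 136.57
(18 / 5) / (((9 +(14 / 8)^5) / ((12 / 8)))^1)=27648 / 130115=0.21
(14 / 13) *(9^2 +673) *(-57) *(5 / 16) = -57855 / 4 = -14463.75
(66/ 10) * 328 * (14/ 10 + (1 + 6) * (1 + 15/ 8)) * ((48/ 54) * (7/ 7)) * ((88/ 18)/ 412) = 11390456/ 23175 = 491.50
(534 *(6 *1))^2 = 10265616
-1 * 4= -4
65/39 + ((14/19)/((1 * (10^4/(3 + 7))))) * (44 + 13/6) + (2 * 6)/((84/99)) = 2107191/133000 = 15.84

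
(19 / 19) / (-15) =-1 / 15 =-0.07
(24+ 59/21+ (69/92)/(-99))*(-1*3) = -24765/308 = -80.41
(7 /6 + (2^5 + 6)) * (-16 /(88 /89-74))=83660 /9747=8.58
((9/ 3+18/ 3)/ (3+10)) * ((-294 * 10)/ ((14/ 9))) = -17010/ 13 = -1308.46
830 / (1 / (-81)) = -67230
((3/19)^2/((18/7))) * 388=1358/361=3.76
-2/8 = -1/4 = -0.25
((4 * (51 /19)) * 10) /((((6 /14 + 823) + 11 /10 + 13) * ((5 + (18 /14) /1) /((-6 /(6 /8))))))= -1999200 /12253043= -0.16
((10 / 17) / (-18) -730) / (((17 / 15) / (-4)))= 2233900 / 867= 2576.59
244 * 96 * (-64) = -1499136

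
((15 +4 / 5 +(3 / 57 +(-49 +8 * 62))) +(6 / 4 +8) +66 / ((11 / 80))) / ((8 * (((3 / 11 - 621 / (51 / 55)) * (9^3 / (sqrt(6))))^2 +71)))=486733511 / 162293711229643600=0.00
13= 13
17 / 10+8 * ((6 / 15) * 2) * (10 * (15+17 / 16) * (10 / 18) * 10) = 5712.81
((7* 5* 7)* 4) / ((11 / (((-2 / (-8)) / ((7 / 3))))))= 105 / 11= 9.55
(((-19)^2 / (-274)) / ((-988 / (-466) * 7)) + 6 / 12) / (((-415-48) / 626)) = -6418691 / 11544442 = -0.56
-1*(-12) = 12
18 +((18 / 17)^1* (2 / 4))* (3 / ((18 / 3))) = 621 / 34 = 18.26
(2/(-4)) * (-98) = 49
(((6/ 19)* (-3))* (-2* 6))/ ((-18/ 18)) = -216/ 19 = -11.37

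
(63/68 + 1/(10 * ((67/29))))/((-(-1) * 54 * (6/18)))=22091/410040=0.05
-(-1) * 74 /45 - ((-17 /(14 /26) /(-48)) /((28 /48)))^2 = 0.37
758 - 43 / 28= 21181 / 28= 756.46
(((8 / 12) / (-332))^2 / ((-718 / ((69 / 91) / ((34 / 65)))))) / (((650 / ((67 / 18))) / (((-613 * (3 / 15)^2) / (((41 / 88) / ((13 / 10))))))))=10390963 / 3257956006830000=0.00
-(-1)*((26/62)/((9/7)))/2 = 91/558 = 0.16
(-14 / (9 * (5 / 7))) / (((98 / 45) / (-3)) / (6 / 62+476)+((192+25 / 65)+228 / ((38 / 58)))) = -56408898 / 13997027131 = -0.00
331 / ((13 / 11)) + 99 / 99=281.08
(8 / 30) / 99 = 4 / 1485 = 0.00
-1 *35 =-35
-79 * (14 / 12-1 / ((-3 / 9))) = -329.17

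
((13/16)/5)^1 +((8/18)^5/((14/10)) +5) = 171120259/33067440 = 5.17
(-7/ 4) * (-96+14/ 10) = 3311/ 20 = 165.55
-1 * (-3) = 3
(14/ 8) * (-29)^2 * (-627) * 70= -129190215/ 2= -64595107.50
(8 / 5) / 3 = 8 / 15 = 0.53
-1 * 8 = -8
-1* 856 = -856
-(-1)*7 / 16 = 7 / 16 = 0.44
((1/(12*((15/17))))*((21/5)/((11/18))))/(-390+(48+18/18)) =-357/187550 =-0.00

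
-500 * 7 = -3500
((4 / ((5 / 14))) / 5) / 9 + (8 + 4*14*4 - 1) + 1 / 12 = 231.33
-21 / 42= -0.50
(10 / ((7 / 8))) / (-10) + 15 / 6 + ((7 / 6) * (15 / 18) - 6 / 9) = 419 / 252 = 1.66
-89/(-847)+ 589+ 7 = 596.11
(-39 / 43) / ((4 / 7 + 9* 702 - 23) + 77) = -273 / 1918144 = -0.00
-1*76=-76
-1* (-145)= 145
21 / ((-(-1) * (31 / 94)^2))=185556 / 961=193.09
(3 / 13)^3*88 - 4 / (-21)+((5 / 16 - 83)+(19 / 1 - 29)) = -91.42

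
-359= -359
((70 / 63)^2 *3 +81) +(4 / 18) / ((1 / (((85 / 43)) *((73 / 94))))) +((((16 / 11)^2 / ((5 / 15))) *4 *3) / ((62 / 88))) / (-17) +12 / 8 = 50729462269 / 632649798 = 80.19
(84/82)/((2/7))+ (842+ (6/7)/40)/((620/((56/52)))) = 16681403/3304600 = 5.05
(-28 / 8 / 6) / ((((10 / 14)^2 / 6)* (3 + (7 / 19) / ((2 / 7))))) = -6517 / 4075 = -1.60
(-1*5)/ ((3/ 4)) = -20/ 3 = -6.67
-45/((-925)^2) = -9/171125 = -0.00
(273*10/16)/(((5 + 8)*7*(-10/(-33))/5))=30.94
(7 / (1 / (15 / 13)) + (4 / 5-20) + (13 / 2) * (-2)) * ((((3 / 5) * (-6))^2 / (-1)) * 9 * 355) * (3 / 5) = 973897344 / 1625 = 599321.44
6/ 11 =0.55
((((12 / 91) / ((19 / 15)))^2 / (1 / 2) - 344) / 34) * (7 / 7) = -514151452 / 50820497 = -10.12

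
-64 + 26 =-38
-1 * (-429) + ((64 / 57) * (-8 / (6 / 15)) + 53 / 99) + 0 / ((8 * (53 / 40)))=765716 / 1881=407.08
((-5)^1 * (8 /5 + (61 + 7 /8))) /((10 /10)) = -2539 /8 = -317.38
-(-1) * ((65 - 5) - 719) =-659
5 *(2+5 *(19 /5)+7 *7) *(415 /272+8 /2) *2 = 263025 /68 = 3868.01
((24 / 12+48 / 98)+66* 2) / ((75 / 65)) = 17134 / 147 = 116.56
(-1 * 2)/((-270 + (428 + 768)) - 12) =-1/457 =-0.00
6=6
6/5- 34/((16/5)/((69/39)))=-9151/520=-17.60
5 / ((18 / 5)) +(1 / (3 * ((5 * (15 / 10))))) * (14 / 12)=389 / 270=1.44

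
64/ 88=8/ 11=0.73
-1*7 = -7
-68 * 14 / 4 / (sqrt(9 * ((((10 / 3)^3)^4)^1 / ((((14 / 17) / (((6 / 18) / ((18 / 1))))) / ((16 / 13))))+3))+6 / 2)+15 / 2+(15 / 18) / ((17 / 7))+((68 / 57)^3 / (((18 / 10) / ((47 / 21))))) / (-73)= 607533640089340354677083 / 77732054642418904318311 - 86751 * sqrt(18565069409689803) / 34001305750537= 7.47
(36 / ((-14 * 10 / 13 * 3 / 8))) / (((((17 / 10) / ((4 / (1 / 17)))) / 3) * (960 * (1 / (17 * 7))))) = -663 / 5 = -132.60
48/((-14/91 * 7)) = -312/7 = -44.57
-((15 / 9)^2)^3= -15625 / 729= -21.43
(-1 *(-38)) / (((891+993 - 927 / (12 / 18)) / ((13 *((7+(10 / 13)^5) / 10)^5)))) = 2721504490521505897549825607884769 / 13393609008987592402639115532675000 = 0.20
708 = 708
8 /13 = 0.62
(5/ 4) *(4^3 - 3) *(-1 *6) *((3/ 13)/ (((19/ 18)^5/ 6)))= -15560592480/ 32189287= -483.41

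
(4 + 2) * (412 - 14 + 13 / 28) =33471 / 14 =2390.79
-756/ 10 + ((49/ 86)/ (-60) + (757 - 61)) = 640243/ 1032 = 620.39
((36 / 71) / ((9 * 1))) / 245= 4 / 17395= 0.00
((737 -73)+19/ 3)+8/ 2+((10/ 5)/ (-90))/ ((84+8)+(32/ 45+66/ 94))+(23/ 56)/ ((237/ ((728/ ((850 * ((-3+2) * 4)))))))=107354511622469/ 159201100200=674.33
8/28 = 2/7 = 0.29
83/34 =2.44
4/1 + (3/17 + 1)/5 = 72/17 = 4.24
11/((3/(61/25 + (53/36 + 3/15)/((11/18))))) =18.98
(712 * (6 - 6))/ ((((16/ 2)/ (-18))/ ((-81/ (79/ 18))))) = 0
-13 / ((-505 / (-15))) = -39 / 101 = -0.39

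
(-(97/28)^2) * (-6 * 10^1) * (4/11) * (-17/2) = -2225.69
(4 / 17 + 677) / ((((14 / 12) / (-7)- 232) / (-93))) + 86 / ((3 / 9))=12533952 / 23681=529.28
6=6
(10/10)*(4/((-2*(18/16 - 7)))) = 16/47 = 0.34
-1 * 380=-380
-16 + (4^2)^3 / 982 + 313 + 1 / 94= 13900741 / 46154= 301.18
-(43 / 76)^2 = -0.32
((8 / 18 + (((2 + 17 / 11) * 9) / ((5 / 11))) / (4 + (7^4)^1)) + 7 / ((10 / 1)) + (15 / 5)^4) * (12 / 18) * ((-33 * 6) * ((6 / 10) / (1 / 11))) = -331102222 / 4625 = -71589.67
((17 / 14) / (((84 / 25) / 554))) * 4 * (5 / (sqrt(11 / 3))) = 588625 * sqrt(33) / 1617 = 2091.15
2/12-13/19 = -59/114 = -0.52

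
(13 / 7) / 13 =1 / 7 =0.14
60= 60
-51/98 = -0.52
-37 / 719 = -0.05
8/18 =4/9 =0.44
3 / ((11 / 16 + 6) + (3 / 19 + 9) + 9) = 912 / 7553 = 0.12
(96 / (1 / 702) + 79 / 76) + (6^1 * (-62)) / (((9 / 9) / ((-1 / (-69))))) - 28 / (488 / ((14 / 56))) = 14370817239 / 213256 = 67387.63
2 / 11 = 0.18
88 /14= 44 /7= 6.29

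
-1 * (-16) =16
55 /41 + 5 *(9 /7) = 2230 /287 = 7.77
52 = 52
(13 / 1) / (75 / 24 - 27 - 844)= -104 / 6943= -0.01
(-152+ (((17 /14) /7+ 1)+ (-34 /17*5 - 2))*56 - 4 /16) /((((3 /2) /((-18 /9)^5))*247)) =339824 /5187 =65.51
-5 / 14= -0.36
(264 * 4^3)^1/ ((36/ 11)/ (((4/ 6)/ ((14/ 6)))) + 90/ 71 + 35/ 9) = 118761984/ 116759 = 1017.15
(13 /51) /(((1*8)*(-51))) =-13 /20808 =-0.00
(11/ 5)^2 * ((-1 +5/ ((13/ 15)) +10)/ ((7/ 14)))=46464/ 325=142.97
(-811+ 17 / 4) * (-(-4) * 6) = -19362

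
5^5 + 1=3126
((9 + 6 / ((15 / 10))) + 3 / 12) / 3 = 53 / 12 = 4.42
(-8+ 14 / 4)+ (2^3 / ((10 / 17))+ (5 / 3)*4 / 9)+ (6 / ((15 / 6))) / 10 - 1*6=5509 / 1350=4.08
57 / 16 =3.56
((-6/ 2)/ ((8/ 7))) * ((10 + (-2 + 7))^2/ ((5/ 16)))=-1890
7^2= 49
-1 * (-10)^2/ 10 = -10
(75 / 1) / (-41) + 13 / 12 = -367 / 492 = -0.75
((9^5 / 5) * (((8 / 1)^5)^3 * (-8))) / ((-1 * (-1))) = -3324163179957505228.80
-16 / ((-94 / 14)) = 112 / 47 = 2.38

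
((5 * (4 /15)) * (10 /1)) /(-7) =-40 /21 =-1.90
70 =70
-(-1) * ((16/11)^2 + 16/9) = 4240/1089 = 3.89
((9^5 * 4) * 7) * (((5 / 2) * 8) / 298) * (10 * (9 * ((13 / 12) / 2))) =806018850 / 149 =5409522.48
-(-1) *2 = 2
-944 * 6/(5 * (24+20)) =-1416/55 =-25.75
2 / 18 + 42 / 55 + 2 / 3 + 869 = 430918 / 495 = 870.54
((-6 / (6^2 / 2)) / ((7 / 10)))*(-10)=100 / 21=4.76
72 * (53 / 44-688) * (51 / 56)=-1981503 / 44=-45034.16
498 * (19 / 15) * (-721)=-2274034 / 5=-454806.80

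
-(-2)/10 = 1/5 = 0.20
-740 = -740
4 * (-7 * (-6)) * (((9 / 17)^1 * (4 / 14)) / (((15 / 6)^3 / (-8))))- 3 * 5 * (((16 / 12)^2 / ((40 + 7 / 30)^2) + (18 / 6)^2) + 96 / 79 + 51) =-13397394009324 / 14386383875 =-931.26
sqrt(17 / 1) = 4.12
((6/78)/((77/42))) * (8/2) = 24/143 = 0.17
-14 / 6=-7 / 3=-2.33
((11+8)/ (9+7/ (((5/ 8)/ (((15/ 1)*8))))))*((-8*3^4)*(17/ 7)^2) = -1186056/ 22099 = -53.67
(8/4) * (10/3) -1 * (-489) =1487/3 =495.67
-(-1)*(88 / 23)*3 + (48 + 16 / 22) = 15232 / 253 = 60.21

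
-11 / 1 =-11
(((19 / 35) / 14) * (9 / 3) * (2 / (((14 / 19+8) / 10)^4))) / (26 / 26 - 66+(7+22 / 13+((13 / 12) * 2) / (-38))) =-550436807700 / 77700519099077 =-0.01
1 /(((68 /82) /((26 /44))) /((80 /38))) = 5330 /3553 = 1.50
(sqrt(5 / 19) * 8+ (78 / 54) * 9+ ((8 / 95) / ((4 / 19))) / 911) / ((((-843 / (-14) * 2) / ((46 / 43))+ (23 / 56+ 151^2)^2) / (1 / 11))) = 577024 * sqrt(95) / 7837430543974471+ 4271203776 / 1878920848831774495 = 0.00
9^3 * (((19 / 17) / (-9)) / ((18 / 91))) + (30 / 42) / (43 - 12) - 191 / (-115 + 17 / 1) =-11767656 / 25823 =-455.70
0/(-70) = 0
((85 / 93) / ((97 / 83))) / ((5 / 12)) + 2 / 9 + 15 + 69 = 86.10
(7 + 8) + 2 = 17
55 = 55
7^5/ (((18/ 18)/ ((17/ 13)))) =285719/ 13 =21978.38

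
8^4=4096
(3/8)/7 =3/56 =0.05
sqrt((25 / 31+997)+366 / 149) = sqrt(21340768466) / 4619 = 31.63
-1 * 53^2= -2809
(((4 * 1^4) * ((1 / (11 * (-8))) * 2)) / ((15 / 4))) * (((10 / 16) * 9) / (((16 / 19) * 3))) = -19 / 352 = -0.05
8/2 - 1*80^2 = -6396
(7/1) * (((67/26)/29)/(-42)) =-67/4524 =-0.01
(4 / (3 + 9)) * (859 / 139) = 2.06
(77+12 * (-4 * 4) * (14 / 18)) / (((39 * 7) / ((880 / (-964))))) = 6820 / 28197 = 0.24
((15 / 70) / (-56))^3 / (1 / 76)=-513 / 120472576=-0.00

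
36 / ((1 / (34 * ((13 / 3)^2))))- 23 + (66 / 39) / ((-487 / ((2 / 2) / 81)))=11774653349 / 512811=22961.00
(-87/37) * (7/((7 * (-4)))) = 0.59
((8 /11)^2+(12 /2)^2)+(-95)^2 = 9061.53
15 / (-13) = -15 / 13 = -1.15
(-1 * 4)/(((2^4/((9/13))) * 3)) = -3/52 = -0.06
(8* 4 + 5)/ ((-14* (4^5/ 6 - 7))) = -111/ 6874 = -0.02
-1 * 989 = -989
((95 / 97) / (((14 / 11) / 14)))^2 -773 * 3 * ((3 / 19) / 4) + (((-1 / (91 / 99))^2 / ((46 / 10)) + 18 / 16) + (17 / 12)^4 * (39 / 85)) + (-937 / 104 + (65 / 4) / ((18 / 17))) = 40115430443837977 / 1176742459226880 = 34.09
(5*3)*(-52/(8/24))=-2340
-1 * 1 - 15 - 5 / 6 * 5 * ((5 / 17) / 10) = -3289 / 204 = -16.12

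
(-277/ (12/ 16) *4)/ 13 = -4432/ 39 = -113.64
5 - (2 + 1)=2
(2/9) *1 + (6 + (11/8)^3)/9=603/512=1.18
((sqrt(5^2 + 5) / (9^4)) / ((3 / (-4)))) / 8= -sqrt(30) / 39366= -0.00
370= 370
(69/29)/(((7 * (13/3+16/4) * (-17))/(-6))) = 1242/86275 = 0.01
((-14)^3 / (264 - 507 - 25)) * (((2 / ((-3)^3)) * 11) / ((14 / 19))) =-20482 / 1809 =-11.32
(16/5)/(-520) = -0.01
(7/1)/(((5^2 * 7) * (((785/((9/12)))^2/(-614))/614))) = -848241/61622500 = -0.01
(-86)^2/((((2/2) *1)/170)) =1257320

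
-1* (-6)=6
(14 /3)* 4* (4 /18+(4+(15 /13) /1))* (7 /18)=123284 /3159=39.03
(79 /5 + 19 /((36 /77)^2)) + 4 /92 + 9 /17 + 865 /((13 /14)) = 34085177597 /32937840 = 1034.83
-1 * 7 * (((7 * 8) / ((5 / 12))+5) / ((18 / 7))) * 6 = -34153 / 15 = -2276.87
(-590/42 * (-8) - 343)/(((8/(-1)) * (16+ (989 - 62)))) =4843/158424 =0.03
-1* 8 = -8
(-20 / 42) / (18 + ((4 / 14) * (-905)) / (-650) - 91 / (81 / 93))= 2925 / 528769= 0.01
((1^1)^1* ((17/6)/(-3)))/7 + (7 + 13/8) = 4279/504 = 8.49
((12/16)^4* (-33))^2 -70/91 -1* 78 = 25775213/851968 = 30.25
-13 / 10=-1.30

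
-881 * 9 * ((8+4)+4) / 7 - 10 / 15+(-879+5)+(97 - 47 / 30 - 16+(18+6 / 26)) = -51598177 / 2730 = -18900.43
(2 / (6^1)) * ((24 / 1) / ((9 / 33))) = 88 / 3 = 29.33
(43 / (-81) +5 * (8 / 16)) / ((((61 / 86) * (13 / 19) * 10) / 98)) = 12770527 / 321165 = 39.76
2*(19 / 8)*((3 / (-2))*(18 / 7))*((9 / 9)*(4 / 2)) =-513 / 14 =-36.64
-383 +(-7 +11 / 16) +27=-362.31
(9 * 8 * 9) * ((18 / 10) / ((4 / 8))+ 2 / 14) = 84888 / 35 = 2425.37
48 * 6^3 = 10368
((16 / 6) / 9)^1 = 8 / 27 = 0.30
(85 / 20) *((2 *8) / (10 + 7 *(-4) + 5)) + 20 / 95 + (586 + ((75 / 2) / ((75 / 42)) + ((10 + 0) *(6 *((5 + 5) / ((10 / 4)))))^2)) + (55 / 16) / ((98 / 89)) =22542603017 / 387296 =58205.10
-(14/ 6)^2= -49/ 9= -5.44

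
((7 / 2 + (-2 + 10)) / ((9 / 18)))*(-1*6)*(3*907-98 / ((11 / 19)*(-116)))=-119848101 / 319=-375699.38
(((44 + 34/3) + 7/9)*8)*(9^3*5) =1636200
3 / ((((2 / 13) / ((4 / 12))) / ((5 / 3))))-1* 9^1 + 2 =23 / 6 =3.83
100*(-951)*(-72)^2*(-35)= 17254944000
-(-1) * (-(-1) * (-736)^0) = 1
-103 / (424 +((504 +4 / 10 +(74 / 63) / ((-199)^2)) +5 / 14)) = -367101270 / 3310174151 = -0.11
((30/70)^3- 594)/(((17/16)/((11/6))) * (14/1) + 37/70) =-44817300/652141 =-68.72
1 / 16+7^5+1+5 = 16813.06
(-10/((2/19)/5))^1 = -475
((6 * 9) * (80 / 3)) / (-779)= -1440 / 779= -1.85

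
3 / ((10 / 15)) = 9 / 2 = 4.50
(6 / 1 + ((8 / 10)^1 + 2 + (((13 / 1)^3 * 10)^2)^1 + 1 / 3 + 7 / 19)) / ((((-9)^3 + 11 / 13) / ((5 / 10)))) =-447083192426 / 1348905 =-331441.57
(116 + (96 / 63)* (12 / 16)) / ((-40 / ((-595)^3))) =1233777125 / 2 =616888562.50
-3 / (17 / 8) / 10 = -12 / 85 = -0.14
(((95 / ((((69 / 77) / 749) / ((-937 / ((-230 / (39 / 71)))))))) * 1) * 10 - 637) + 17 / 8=533720495719 / 300472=1776273.65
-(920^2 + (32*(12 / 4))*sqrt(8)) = -846400 - 192*sqrt(2) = -846671.53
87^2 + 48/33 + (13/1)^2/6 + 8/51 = 2841943/374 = 7598.78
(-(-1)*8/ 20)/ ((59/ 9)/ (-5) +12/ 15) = -0.78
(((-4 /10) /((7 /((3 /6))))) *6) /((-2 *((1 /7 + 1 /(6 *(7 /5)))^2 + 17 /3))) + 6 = 304266 /50585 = 6.01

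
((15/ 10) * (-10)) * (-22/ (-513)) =-110/ 171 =-0.64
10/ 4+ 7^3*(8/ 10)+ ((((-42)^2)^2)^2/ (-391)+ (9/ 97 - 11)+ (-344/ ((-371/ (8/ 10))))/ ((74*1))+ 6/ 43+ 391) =-5543832947441477300811/ 223868289470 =-24763815190.47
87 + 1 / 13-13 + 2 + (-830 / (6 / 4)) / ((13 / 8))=-10313 / 39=-264.44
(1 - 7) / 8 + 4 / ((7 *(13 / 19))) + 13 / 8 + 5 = 6.71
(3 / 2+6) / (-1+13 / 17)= -255 / 8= -31.88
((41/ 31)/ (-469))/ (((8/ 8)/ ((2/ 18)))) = -41/ 130851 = -0.00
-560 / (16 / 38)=-1330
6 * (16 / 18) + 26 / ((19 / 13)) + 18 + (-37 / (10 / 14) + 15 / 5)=-2188 / 285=-7.68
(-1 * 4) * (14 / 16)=-7 / 2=-3.50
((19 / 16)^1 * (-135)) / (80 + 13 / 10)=-4275 / 2168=-1.97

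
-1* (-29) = 29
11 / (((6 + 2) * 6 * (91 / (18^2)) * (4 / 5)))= 1485 / 1456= 1.02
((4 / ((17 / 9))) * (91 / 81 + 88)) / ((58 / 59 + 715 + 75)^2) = 25129339 / 83304760068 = 0.00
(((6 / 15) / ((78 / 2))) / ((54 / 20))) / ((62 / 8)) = 16 / 32643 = 0.00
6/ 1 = 6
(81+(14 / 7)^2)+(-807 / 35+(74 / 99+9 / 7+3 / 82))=18187909 / 284130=64.01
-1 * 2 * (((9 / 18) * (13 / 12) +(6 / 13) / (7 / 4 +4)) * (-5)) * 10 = 111575 / 1794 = 62.19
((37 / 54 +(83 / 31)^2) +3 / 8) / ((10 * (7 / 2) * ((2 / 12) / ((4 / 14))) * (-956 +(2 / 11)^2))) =-206679253 / 490219092720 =-0.00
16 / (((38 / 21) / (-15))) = -2520 / 19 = -132.63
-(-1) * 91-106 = -15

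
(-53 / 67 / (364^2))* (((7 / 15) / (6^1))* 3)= -53 / 38045280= -0.00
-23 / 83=-0.28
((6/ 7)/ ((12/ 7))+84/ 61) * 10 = 18.77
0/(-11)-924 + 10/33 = -30482/33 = -923.70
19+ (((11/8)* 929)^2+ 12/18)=1631706.56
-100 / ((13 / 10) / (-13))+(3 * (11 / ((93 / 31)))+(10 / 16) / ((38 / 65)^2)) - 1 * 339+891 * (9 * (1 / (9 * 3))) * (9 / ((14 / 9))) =193441715 / 80864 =2392.19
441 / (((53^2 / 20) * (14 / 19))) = 11970 / 2809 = 4.26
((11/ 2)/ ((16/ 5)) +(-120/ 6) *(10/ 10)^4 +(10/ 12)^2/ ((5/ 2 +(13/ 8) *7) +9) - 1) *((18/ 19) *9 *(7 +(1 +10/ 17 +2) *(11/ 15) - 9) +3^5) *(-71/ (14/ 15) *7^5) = 7708987061875659/ 1260992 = 6113430586.30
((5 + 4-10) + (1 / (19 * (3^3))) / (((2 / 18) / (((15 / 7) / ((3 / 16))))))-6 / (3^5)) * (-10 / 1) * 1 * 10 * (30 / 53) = 8879000 / 190323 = 46.65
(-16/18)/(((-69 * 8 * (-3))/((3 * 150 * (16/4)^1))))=-200/207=-0.97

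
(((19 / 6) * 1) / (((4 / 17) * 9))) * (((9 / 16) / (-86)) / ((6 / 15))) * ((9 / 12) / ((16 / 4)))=-1615 / 352256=-0.00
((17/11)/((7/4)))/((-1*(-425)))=4/1925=0.00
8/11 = 0.73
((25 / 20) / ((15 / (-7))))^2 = 49 / 144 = 0.34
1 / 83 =0.01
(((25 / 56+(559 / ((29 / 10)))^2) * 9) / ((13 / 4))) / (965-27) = 15749231625 / 143572156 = 109.70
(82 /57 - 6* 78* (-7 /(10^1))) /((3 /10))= 187552 /171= 1096.80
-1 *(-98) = 98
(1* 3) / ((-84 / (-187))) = 6.68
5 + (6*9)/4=18.50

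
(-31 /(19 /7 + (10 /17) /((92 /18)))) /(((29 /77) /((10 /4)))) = -2969645 /40832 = -72.73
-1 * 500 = -500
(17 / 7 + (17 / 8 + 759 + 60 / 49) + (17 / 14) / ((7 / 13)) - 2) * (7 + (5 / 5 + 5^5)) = 939564769 / 392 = 2396848.90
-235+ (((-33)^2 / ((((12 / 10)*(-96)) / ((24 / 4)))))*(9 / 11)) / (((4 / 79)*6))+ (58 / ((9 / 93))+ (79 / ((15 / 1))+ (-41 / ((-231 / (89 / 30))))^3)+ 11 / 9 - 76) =1514582613627143 / 10650001824000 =142.21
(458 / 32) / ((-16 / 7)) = -1603 / 256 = -6.26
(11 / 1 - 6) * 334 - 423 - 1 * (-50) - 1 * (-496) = 1793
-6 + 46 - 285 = -245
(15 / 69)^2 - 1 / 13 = -204 / 6877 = -0.03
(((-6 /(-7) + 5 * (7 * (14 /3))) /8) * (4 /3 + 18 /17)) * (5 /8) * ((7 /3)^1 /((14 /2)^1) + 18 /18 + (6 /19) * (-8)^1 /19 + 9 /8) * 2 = 2648423885 /18558288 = 142.71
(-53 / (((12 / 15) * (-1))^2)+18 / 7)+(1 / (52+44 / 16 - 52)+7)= -89785 / 1232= -72.88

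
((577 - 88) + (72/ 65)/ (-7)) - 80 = 186023/ 455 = 408.84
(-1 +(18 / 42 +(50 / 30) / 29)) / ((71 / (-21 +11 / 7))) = 42568 / 302673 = 0.14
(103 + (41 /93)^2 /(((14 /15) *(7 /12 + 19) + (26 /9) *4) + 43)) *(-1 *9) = -389310225 /419957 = -927.02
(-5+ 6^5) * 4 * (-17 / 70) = -264214 / 35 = -7548.97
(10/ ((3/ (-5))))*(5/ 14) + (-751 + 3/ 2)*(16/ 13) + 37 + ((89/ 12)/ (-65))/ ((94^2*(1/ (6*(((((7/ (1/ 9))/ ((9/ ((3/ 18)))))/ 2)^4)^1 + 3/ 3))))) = -11432946857867/ 12825630720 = -891.41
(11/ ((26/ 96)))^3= 147197952/ 2197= 66999.52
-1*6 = -6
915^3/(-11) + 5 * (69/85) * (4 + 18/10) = -65115152364/935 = -69641874.19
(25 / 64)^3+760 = 760.06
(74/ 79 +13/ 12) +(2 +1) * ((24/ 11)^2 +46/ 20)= 23.20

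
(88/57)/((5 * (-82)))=-44/11685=-0.00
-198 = -198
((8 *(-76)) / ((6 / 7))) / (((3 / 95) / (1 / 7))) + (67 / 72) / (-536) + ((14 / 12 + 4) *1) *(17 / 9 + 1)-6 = -5529539 / 1728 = -3199.96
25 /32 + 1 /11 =307 /352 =0.87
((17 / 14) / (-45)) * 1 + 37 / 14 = 824 / 315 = 2.62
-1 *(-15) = 15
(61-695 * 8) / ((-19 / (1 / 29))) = 9.98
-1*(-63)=63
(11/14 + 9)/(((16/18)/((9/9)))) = 1233/112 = 11.01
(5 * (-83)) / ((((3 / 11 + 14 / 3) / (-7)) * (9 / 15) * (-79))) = -159775 / 12877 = -12.41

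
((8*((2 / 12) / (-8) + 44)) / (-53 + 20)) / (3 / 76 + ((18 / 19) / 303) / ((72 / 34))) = -8102018 / 31119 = -260.36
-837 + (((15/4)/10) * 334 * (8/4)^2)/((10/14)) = -678/5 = -135.60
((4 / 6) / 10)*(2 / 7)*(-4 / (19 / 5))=-8 / 399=-0.02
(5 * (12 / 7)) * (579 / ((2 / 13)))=225810 / 7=32258.57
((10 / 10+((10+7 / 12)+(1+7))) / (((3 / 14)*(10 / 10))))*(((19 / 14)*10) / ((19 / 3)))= 1175 / 6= 195.83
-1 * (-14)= 14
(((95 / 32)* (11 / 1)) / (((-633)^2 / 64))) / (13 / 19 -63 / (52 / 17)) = -2064920 / 7882754697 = -0.00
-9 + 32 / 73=-625 / 73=-8.56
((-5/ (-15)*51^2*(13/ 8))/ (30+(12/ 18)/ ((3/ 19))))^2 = 10289870721/ 6071296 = 1694.84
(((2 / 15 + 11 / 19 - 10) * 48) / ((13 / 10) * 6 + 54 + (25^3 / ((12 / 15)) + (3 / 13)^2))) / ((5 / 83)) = -2376286016 / 6291345455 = -0.38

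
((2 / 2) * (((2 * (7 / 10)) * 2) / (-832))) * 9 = -63 / 2080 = -0.03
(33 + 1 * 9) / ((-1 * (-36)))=1.17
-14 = -14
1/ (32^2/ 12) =3/ 256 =0.01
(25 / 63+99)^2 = 9879.73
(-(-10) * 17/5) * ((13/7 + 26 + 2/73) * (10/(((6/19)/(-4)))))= -184097080/1533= -120089.42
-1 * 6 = -6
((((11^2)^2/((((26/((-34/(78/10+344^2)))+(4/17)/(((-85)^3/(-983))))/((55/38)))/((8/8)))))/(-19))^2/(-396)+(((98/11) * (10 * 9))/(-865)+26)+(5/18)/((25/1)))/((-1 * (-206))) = 3998309515631938896989070500849259391/32835541651905213816818175530446983840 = 0.12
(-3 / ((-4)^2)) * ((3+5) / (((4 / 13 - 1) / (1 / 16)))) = 0.14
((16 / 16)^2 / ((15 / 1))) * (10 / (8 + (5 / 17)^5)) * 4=11358856 / 34085943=0.33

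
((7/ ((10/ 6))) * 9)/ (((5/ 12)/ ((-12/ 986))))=-13608/ 12325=-1.10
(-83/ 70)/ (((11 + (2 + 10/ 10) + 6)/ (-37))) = 3071/ 1400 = 2.19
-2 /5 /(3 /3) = -0.40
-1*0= 0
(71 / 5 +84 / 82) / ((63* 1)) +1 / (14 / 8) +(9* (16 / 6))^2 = 7449541 / 12915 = 576.81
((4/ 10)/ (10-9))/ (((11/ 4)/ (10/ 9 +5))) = 8/ 9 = 0.89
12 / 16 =3 / 4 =0.75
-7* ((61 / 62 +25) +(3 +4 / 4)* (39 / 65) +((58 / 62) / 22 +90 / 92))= -16143449 / 78430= -205.83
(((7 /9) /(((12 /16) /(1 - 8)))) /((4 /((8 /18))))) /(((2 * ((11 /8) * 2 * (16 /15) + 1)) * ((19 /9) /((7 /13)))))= -3430 /131157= -0.03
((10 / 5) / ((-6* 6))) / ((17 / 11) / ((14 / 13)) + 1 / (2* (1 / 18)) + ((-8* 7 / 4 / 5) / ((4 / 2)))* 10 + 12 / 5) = 385 / 8073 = 0.05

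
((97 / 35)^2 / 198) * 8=37636 / 121275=0.31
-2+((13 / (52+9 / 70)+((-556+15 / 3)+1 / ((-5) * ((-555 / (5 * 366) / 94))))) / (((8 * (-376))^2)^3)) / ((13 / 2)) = -500049023230053488928179801 / 250024511615026744451399680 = -2.00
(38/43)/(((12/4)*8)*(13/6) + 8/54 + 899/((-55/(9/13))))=733590/33895309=0.02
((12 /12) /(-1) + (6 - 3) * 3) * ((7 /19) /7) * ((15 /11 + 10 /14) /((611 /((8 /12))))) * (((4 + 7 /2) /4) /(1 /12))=19200 /893893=0.02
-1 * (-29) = 29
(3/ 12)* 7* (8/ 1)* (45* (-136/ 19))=-85680/ 19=-4509.47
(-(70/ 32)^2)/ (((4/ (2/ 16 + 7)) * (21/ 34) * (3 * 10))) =-11305/ 24576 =-0.46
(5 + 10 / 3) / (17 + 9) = 25 / 78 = 0.32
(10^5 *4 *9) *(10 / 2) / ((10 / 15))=27000000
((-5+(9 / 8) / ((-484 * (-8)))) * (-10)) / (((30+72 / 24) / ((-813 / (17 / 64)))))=-209850205 / 45254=-4637.16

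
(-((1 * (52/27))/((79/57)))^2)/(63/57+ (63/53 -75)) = 982977008/37011720015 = 0.03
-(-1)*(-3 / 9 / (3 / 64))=-64 / 9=-7.11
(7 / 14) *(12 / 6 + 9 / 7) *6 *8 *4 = 2208 / 7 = 315.43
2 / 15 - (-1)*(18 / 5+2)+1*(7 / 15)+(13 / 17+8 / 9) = 6008 / 765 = 7.85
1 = 1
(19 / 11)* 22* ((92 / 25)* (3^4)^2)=22937256 / 25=917490.24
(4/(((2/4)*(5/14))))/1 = 112/5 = 22.40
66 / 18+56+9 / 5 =922 / 15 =61.47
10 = 10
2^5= 32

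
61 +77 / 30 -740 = -20293 / 30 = -676.43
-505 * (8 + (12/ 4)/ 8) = -33835/ 8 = -4229.38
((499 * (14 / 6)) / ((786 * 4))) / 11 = 3493 / 103752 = 0.03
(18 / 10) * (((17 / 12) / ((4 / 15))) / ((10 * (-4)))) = -153 / 640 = -0.24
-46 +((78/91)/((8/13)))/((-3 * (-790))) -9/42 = -1022247/22120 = -46.21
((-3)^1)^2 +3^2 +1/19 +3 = 21.05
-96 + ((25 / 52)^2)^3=-1897734387119 / 19770609664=-95.99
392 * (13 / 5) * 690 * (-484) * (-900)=306334828800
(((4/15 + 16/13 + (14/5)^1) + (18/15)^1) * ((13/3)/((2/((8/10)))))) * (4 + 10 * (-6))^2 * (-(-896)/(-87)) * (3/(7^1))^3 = -17563648/725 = -24225.72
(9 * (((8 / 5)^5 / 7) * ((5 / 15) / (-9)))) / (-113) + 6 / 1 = 44526518 / 7415625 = 6.00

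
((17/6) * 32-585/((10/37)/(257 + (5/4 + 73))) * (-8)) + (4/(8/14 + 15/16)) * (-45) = 2908099463/507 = 5735896.38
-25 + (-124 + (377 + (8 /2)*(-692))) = -2540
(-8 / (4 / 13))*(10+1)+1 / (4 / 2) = -571 / 2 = -285.50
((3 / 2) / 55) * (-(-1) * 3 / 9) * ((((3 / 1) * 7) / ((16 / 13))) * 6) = 819 / 880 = 0.93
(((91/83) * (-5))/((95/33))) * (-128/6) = 40.62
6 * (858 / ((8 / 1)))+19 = 1325 / 2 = 662.50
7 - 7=0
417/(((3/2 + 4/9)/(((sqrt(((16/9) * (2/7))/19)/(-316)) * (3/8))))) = -3753 * sqrt(266)/1470980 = -0.04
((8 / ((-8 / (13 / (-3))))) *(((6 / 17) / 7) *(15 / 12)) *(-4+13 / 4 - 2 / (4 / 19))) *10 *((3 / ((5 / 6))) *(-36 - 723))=18204615 / 238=76489.98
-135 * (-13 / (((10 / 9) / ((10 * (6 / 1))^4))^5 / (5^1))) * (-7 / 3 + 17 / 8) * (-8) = 3157427808511450546176000000000000000000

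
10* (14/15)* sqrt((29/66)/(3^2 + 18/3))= 1.60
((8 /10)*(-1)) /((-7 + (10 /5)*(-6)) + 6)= 0.06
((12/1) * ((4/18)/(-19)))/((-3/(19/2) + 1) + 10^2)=-8/5739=-0.00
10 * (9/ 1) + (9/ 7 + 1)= 646/ 7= 92.29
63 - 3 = 60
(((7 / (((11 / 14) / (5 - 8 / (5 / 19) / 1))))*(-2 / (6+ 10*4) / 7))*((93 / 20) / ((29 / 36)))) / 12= 248031 / 366850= 0.68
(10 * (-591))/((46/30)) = -88650/23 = -3854.35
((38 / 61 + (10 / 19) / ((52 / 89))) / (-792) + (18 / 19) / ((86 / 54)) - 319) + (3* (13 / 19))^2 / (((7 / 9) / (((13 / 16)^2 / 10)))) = -6945710791730759 / 21838461765120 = -318.05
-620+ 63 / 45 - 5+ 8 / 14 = -21806 / 35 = -623.03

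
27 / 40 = 0.68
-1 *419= -419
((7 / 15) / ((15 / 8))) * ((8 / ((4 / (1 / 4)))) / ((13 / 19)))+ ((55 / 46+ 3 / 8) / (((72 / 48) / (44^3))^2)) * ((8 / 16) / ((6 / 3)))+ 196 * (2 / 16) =170387323052147 / 134550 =1266349483.85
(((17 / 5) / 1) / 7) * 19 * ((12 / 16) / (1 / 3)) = 2907 / 140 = 20.76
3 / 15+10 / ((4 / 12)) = 151 / 5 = 30.20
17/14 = 1.21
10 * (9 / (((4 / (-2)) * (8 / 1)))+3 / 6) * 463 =-2315 / 8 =-289.38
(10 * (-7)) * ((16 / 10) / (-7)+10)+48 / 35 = -23892 / 35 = -682.63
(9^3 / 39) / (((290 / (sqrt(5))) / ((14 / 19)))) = 0.11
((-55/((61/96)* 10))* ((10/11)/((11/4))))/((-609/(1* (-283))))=-1.33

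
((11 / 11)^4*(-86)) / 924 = -43 / 462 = -0.09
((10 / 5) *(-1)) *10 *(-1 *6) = 120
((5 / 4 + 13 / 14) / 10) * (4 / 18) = 61 / 1260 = 0.05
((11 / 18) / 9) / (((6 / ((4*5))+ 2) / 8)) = 440 / 1863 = 0.24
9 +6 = 15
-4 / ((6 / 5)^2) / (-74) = 25 / 666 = 0.04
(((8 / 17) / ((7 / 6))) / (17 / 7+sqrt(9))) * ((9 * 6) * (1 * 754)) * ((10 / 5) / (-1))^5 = -31269888 / 323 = -96810.80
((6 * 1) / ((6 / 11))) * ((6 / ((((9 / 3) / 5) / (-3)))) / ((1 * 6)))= -55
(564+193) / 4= 757 / 4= 189.25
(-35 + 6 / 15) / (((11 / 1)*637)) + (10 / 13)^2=267251 / 455455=0.59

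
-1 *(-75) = 75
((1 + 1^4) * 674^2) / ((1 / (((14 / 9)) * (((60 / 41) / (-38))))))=-127197280 / 2337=-54427.59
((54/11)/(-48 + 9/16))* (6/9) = -192/2783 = -0.07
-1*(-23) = 23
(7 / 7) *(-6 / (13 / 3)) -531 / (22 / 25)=-172971 / 286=-604.79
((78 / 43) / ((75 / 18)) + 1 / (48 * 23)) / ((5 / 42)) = 3.66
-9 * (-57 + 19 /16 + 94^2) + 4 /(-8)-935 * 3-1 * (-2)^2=-1309299 /16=-81831.19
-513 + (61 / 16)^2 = -127607 / 256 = -498.46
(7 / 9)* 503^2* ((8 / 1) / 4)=3542126 / 9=393569.56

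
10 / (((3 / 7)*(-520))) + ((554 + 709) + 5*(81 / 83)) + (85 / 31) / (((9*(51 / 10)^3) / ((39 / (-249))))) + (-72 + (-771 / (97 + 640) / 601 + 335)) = 6371136251994896549 / 4161876665779404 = 1530.83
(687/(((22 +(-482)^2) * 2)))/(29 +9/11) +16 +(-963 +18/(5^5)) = -946.99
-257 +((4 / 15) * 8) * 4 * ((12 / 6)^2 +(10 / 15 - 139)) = -1403.31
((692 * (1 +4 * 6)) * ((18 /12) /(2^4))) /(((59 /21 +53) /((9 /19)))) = 2452275 /178144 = 13.77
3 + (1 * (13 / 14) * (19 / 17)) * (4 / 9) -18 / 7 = 953 / 1071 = 0.89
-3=-3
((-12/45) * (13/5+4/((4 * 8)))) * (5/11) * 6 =-109/55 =-1.98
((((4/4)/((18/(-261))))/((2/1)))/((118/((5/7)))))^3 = -3048625/36067838464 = -0.00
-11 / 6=-1.83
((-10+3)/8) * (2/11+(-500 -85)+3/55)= 112567/220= 511.67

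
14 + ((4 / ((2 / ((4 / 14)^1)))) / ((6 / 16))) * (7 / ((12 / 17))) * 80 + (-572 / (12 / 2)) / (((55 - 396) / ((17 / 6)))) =341407 / 279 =1223.68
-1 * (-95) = 95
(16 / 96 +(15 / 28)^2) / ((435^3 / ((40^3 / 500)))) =8536 / 12099992625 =0.00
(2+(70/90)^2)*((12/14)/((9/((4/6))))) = 844/5103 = 0.17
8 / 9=0.89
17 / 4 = 4.25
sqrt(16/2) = 2 *sqrt(2) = 2.83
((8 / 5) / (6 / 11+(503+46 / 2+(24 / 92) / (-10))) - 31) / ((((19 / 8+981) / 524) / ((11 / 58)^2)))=-2618006067864 / 4406664860909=-0.59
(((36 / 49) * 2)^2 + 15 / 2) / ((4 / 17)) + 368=7857055 / 19208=409.05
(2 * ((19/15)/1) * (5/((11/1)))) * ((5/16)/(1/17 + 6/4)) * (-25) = -40375/6996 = -5.77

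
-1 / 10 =-0.10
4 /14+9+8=121 /7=17.29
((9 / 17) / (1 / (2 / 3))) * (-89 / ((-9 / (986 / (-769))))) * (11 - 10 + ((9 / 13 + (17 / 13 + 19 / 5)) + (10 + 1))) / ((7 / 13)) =-11944868 / 80745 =-147.93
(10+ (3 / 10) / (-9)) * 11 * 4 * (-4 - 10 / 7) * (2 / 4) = -124982 / 105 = -1190.30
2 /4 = 1 /2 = 0.50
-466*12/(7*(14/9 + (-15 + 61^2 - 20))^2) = -0.00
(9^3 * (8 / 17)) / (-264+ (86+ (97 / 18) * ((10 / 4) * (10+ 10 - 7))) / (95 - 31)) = -1.32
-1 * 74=-74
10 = 10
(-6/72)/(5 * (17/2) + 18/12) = -1/528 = -0.00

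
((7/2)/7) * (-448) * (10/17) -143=-4671/17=-274.76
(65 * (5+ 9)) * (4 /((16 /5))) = 2275 /2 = 1137.50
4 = 4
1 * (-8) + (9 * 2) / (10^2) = -391 / 50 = -7.82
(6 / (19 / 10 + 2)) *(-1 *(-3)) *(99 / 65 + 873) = 682128 / 169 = 4036.26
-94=-94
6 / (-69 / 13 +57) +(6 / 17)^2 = 7789 / 32368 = 0.24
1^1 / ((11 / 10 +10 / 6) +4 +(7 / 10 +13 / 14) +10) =210 / 3863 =0.05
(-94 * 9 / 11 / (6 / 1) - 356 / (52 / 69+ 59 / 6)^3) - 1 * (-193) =228542414770 / 1270514333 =179.88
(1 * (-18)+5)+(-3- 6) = -22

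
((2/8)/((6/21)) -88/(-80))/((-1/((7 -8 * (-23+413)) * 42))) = 5164467/20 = 258223.35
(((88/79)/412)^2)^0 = 1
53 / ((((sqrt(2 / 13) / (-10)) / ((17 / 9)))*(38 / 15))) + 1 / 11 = 1 / 11 - 22525*sqrt(26) / 114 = -1007.41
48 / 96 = 1 / 2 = 0.50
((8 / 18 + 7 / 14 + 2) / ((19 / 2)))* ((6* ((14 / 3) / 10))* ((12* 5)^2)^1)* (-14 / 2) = -415520 / 19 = -21869.47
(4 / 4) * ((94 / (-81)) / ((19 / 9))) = -94 / 171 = -0.55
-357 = -357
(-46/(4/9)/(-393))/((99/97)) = 2231/8646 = 0.26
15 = 15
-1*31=-31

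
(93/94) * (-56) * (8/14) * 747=-1111536/47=-23649.70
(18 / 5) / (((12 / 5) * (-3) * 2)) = -1 / 4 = -0.25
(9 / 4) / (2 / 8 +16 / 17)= 17 / 9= 1.89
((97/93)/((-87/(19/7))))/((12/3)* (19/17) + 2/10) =-156655/22484889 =-0.01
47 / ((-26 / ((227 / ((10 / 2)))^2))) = -2421863 / 650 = -3725.94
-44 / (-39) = 44 / 39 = 1.13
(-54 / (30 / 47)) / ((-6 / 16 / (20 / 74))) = 2256 / 37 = 60.97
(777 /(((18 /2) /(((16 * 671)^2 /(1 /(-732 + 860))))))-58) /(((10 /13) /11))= 273212635811687 /15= 18214175720779.13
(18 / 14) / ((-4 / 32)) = -72 / 7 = -10.29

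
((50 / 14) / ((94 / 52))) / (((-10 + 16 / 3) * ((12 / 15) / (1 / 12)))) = -1625 / 36848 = -0.04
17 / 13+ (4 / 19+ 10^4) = 2470375 / 247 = 10001.52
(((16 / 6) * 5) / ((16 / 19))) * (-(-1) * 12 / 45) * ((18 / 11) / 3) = 76 / 33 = 2.30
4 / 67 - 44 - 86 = -8706 / 67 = -129.94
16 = 16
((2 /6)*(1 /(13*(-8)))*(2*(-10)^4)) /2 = -1250 /39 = -32.05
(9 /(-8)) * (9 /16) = -81 /128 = -0.63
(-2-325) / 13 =-327 / 13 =-25.15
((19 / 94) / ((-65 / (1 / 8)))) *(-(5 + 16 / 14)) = 817 / 342160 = 0.00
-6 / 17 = -0.35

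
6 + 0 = 6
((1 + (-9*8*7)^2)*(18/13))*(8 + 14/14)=41150754/13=3165442.62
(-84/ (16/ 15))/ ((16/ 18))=-2835/ 32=-88.59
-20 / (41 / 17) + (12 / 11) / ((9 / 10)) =-9580 / 1353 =-7.08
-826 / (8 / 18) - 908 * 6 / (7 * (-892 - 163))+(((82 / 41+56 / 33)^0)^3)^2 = -27424379 / 14770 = -1856.76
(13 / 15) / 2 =13 / 30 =0.43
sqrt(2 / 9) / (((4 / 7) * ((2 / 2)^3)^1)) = 0.82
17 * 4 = 68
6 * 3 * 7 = 126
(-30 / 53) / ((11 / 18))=-540 / 583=-0.93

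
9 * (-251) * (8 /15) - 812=-10084 /5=-2016.80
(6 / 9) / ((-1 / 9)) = -6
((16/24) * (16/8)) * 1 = 4/3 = 1.33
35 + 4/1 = 39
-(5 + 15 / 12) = -25 / 4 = -6.25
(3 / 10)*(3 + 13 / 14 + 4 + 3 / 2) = 99 / 35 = 2.83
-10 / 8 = -5 / 4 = -1.25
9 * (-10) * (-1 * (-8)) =-720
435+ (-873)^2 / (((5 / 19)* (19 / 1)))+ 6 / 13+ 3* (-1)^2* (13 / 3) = 9936827 / 65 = 152874.26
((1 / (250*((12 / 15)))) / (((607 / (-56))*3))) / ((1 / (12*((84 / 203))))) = -336 / 440075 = -0.00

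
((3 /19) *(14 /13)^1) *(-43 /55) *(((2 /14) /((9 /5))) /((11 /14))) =-1204 /89661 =-0.01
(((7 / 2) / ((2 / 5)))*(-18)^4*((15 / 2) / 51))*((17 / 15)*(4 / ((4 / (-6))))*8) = -7348320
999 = 999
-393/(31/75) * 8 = -235800/31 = -7606.45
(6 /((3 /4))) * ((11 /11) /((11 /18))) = 144 /11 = 13.09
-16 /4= -4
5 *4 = 20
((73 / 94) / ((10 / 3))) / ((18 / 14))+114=321991 / 2820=114.18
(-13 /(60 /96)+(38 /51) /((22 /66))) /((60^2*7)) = -263 /357000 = -0.00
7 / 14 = 1 / 2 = 0.50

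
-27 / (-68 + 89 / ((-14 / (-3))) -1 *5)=378 / 755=0.50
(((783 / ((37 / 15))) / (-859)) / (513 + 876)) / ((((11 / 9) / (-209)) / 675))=451888875 / 14715529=30.71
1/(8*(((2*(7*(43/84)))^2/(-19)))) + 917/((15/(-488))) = -1654842773/55470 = -29833.11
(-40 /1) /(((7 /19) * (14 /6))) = -2280 /49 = -46.53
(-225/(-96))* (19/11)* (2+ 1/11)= 32775/3872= 8.46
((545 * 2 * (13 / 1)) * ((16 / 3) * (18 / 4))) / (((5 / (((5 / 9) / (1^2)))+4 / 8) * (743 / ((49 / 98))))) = 340080 / 14117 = 24.09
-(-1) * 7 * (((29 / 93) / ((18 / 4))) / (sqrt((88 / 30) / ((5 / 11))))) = 1015 * sqrt(3) / 9207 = 0.19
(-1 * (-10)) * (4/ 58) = 20/ 29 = 0.69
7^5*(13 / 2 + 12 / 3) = 352947 / 2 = 176473.50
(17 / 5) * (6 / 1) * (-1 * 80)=-1632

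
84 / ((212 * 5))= 21 / 265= 0.08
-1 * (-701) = 701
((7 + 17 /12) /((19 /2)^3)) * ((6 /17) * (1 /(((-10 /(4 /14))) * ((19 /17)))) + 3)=133926 /4561235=0.03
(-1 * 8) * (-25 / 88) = 25 / 11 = 2.27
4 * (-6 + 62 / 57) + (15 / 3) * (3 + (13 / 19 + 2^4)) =4490 / 57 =78.77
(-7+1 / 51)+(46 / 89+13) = 29669 / 4539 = 6.54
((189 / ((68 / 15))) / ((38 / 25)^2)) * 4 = 1771875 / 24548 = 72.18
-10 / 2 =-5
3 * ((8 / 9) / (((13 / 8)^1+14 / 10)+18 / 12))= 320 / 543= 0.59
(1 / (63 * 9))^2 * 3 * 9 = 1 / 11907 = 0.00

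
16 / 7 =2.29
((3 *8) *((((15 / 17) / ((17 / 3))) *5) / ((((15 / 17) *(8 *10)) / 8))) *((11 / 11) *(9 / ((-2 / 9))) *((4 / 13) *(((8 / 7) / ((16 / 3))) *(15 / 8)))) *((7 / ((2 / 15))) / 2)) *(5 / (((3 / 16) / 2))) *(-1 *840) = 2755620000 / 221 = 12468868.78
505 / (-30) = -101 / 6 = -16.83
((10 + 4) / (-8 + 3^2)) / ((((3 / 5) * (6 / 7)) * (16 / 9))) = 245 / 16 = 15.31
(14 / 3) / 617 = 0.01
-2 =-2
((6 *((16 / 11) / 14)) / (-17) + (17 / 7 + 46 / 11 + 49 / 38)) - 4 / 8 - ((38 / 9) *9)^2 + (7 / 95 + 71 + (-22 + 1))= -172426057 / 124355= -1386.56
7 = 7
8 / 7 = 1.14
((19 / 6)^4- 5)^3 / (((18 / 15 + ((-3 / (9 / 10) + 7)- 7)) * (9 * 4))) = -11361.01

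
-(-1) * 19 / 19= 1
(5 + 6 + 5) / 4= 4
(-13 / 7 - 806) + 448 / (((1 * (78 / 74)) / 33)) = 1202837 / 91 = 13217.99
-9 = -9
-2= -2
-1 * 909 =-909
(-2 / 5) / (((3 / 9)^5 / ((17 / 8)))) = -4131 / 20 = -206.55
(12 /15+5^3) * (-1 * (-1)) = 629 /5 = 125.80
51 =51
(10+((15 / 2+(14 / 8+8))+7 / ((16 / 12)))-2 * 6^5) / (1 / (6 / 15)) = -31039 / 5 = -6207.80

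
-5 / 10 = -1 / 2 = -0.50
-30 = -30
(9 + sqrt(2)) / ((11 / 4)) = 4* sqrt(2) / 11 + 36 / 11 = 3.79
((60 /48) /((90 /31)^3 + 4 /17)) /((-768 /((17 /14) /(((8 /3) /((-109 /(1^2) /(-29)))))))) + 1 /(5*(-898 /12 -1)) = -37194852548699 /13524828486041600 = -0.00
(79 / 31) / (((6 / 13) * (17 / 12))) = 2054 / 527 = 3.90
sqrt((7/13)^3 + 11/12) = sqrt(1103037)/1014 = 1.04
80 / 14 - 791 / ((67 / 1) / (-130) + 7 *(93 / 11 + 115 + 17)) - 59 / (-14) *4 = 214105744 / 9836491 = 21.77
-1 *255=-255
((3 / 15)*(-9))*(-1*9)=81 / 5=16.20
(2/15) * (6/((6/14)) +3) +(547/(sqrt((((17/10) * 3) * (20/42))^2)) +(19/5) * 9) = 66734/255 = 261.70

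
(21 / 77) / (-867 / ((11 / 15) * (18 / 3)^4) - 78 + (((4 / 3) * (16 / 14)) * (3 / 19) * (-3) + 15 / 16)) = -7182 / 2072395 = -0.00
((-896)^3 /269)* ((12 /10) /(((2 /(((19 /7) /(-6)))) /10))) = 1952448512 /269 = 7258172.91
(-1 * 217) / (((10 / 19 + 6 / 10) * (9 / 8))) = -164920 / 963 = -171.26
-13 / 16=-0.81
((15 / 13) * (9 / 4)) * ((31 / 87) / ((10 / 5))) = 1395 / 3016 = 0.46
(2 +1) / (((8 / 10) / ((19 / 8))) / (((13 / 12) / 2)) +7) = 0.39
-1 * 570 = -570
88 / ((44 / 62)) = 124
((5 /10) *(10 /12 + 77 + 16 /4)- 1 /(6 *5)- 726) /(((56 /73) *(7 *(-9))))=3000811 /211680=14.18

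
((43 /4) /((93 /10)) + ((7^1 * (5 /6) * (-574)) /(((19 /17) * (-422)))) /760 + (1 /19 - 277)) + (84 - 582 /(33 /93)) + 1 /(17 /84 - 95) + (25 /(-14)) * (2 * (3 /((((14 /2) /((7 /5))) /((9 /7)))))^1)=-892545023181022793 /486472247335536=-1834.73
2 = 2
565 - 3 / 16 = 9037 / 16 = 564.81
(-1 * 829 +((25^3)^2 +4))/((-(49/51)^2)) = -635007619800/2401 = -264476309.79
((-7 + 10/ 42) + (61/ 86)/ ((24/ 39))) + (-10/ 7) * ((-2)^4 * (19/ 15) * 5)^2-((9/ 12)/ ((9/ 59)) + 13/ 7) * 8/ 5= -3182674877/ 216720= -14685.65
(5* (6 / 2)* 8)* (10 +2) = 1440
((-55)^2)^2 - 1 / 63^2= 36318830624 / 3969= 9150625.00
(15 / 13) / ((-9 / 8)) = -40 / 39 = -1.03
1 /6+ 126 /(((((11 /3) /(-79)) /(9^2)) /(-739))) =10725056759 /66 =162500859.98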